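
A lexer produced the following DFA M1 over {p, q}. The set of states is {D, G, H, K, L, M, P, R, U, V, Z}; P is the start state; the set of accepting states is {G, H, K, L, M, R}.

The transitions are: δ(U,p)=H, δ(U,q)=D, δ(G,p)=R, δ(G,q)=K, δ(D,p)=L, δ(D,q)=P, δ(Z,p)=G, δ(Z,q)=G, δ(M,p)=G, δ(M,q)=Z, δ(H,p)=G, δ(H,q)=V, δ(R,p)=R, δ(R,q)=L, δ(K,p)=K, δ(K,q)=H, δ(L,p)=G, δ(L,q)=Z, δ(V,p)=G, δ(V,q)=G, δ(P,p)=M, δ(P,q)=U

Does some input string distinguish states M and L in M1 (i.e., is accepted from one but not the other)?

Initial partition by acceptance: {G,H,K,L,M,R} | {D,P,U,V,Z}.
On input q, block {G,H,K,L,M,R} splits into {G,K,R} and {H,L,M}.
On input q, block {G,K,R} splits into {K,R} and {G}.
On input p, block {D,P,U,V,Z} splits into {D,P,U} and {V,Z}.
No further refinement is possible. Final partition (5 blocks): {K,R} | {D,P,U} | {H,L,M} | {G} | {V,Z}.
M and L lie in the same block of the stable partition, so they are equivalent — no string distinguishes them.

No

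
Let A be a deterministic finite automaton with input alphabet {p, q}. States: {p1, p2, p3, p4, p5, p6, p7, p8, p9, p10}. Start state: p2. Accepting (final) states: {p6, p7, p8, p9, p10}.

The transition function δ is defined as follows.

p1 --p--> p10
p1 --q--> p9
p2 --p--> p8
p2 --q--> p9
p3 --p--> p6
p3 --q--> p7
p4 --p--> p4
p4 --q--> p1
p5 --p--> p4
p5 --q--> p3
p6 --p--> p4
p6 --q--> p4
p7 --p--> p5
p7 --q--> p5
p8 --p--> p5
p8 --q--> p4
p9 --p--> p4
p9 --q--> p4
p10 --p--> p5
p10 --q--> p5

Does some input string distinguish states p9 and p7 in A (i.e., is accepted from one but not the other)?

Initial partition by acceptance: {p6,p7,p8,p9,p10} | {p1,p2,p3,p4,p5}.
Refine {p1,p2,p3,p4,p5} on symbol p: members go to different blocks, giving {p1,p2,p3} and {p4,p5}.
No further refinement is possible. Final partition (3 blocks): {p6,p7,p8,p9,p10} | {p1,p2,p3} | {p4,p5}.
p9 and p7 lie in the same block of the stable partition, so they are equivalent — no string distinguishes them.

No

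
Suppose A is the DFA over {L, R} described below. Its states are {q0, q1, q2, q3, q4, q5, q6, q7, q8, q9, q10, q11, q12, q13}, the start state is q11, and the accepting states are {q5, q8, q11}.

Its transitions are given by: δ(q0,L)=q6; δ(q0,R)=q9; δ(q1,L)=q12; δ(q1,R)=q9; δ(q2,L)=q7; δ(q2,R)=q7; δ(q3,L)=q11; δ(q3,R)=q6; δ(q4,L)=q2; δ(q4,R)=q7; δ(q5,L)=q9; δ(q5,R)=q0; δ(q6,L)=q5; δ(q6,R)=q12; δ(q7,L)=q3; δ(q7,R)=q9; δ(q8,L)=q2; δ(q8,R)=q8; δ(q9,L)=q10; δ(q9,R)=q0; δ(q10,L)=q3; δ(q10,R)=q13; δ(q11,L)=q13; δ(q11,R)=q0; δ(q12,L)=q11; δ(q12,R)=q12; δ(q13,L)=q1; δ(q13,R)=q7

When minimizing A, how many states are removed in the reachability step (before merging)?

No path from q11 leads to q2, q4, q8; the other 11 states are all reachable.

3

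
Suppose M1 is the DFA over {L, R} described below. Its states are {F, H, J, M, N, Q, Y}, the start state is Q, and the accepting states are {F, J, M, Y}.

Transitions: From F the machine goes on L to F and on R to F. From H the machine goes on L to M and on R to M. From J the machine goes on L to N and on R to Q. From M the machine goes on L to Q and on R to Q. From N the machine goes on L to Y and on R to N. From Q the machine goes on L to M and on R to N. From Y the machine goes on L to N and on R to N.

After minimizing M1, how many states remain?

Reachable states from the start: {M,N,Q,Y}. Unreachable: {F,H,J} — drop them.
Initial partition by acceptance: {M,Y} | {N,Q}.
Stable partition: {M,Y} | {N,Q} — 2 equivalence classes.

2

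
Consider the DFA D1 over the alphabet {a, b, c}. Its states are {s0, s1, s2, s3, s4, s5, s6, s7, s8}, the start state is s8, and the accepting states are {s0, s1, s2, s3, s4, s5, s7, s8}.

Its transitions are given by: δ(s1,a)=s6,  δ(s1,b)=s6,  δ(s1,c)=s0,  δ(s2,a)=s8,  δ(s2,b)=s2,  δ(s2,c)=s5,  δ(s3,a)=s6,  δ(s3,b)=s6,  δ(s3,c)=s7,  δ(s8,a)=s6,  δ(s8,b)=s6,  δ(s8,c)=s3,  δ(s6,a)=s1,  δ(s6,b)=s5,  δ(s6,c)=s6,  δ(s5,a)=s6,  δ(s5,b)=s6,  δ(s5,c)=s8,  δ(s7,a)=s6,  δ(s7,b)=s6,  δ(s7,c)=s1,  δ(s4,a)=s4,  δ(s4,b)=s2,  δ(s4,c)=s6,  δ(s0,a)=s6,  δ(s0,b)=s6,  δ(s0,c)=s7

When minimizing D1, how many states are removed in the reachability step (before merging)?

2

BFS from s8 reaches {s0, s1, s3, s5, s6, s7, s8}; the 2 state(s) s2, s4 are never visited.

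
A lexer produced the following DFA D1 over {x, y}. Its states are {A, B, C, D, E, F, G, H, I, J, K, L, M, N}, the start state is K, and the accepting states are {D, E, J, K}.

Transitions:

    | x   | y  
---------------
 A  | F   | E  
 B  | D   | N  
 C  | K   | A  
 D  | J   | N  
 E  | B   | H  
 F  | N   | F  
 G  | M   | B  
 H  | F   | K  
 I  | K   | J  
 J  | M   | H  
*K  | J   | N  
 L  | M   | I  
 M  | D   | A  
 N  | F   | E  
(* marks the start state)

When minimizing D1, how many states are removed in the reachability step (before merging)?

4

BFS from K reaches {A, B, D, E, F, H, J, K, M, N}; the 4 state(s) C, G, I, L are never visited.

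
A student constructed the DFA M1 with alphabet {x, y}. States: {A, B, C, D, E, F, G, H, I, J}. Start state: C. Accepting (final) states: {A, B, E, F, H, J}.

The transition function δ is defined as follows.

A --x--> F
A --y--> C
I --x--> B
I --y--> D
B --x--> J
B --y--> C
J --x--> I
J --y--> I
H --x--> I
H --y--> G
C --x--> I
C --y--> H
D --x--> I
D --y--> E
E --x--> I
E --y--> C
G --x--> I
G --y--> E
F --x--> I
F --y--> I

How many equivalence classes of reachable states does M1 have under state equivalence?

5

First remove the unreachable states {A,F}; 8 states remain.
Start with accepting vs non-accepting: {B,E,H,J} | {C,D,G,I}.
On input x, block {B,E,H,J} splits into {E,H,J} and {B}.
On input x, block {C,D,G,I} splits into {C,D,G} and {I}.
Refine {E,H,J} on symbol y: members go to different blocks, giving {E,H} and {J}.
The partition is now stable with 5 blocks: {E,H} | {C,D,G} | {B} | {I} | {J}.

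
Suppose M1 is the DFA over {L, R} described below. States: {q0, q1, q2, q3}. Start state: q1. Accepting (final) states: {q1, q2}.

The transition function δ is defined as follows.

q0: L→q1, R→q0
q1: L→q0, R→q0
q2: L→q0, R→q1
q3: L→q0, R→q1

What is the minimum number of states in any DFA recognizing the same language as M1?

2

Reachable states from the start: {q0,q1}. Unreachable: {q2,q3} — drop them.
P0 = {q1} | {q0}.
No further refinement is possible. Final partition (2 blocks): {q1} | {q0}.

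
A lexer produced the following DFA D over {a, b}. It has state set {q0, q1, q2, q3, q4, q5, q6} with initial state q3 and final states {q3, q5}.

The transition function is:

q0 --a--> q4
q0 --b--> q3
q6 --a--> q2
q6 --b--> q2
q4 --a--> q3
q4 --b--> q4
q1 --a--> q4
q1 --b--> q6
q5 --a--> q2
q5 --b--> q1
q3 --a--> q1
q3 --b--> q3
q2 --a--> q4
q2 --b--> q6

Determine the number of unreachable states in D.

No path from q3 leads to q0, q5; the other 5 states are all reachable.

2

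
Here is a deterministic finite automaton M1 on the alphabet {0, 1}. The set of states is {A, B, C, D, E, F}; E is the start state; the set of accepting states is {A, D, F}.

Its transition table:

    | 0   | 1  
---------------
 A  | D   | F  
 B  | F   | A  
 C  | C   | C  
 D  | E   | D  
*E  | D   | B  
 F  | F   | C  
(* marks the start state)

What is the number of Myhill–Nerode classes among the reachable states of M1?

Every state is reachable, so we keep all 6.
Initial partition by acceptance: {A,D,F} | {B,C,E}.
Refine {A,D,F} on symbol 0: members go to different blocks, giving {A,F} and {D}.
On input 0, block {A,F} splits into {A} and {F}.
Split {B,C,E} by δ(·,0) → {B} and {C} and {E}.
Stable partition: {A} | {B} | {D} | {F} | {C} | {E} — 6 equivalence classes.

6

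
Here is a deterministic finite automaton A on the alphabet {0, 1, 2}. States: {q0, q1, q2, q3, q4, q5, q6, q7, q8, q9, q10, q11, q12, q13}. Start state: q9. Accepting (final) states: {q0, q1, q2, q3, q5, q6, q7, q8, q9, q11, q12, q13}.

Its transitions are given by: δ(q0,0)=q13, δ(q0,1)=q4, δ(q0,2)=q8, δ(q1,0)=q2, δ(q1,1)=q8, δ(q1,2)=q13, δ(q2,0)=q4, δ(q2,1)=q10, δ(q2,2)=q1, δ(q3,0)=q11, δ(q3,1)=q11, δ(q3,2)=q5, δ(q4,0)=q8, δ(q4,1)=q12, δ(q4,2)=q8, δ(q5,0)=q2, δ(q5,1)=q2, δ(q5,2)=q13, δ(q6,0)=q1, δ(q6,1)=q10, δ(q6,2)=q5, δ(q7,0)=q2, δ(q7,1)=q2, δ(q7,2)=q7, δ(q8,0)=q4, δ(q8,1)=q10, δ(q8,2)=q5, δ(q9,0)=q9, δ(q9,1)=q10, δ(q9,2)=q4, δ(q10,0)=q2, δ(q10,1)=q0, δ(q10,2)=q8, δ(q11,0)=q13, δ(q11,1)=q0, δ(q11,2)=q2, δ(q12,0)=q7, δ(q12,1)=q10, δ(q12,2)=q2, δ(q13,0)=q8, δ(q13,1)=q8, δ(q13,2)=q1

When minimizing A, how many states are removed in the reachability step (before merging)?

3

Starting at q9 and following transitions, the reachable set is {q0, q1, q2, q4, q5, q7, q8, q9, q10, q12, q13}. That leaves q3, q6, q11 unreachable — 3 in total.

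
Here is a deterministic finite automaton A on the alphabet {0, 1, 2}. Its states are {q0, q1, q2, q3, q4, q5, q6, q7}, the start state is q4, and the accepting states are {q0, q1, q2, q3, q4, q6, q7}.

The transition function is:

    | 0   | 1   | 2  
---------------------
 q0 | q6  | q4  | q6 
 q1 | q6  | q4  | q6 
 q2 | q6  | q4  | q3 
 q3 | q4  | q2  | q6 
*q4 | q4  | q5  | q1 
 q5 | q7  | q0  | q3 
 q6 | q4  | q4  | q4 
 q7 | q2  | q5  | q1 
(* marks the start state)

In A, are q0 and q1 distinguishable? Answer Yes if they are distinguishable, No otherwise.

No

Every state is reachable, so we keep all 8.
Initial partition by acceptance: {q0,q1,q2,q3,q4,q6,q7} | {q5}.
Split {q0,q1,q2,q3,q4,q6,q7} by δ(·,1) → {q0,q1,q2,q3,q6} and {q4,q7}.
Split {q0,q1,q2,q3,q6} by δ(·,0) → {q0,q1,q2} and {q3,q6}.
On input 0, block {q4,q7} splits into {q4} and {q7}.
Split {q3,q6} by δ(·,1) → {q3} and {q6}.
On input 2, block {q0,q1,q2} splits into {q0,q1} and {q2}.
Stable partition: {q0,q1} | {q5} | {q4} | {q3} | {q7} | {q6} | {q2} — 7 equivalence classes.
q0 and q1 lie in the same block of the stable partition, so they are equivalent — no string distinguishes them.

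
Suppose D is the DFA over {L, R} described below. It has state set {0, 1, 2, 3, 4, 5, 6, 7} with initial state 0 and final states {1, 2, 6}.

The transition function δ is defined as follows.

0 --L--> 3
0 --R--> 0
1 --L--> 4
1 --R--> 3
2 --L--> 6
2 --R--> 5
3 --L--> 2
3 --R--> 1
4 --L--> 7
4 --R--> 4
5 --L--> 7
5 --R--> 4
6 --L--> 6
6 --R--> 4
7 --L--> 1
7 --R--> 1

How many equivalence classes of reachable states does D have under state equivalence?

Every state is reachable, so we keep all 8.
Start with accepting vs non-accepting: {1,2,6} | {0,3,4,5,7}.
Split {1,2,6} by δ(·,L) → {2,6} and {1}.
Split {0,3,4,5,7} by δ(·,L) → {0,4,5} and {3} and {7}.
On input L, block {0,4,5} splits into {4,5} and {0}.
No further refinement is possible. Final partition (6 blocks): {2,6} | {4,5} | {1} | {3} | {7} | {0}.

6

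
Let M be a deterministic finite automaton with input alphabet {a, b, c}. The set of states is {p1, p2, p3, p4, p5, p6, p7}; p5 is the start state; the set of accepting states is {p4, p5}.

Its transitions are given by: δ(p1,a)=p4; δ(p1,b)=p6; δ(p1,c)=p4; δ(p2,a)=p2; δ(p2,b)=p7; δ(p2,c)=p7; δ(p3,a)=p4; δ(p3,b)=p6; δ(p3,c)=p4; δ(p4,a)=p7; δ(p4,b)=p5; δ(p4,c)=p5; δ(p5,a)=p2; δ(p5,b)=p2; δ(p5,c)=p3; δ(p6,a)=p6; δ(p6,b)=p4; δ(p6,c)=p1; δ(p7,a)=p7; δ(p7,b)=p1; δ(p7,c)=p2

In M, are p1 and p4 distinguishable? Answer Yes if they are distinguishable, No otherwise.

Yes

All states are reachable from the start state.
Initial partition by acceptance: {p4,p5} | {p1,p2,p3,p6,p7}.
Refine {p4,p5} on symbol b: members go to different blocks, giving {p4} and {p5}.
On input a, block {p1,p2,p3,p6,p7} splits into {p2,p6,p7} and {p1,p3}.
On input b, block {p2,p6,p7} splits into {p2} and {p6} and {p7}.
The partition is now stable with 6 blocks: {p4} | {p2} | {p5} | {p1,p3} | {p6} | {p7}.
p1 and p4 end up in different blocks, so they are distinguishable. For instance, the string 'ε' is accepted from only p4.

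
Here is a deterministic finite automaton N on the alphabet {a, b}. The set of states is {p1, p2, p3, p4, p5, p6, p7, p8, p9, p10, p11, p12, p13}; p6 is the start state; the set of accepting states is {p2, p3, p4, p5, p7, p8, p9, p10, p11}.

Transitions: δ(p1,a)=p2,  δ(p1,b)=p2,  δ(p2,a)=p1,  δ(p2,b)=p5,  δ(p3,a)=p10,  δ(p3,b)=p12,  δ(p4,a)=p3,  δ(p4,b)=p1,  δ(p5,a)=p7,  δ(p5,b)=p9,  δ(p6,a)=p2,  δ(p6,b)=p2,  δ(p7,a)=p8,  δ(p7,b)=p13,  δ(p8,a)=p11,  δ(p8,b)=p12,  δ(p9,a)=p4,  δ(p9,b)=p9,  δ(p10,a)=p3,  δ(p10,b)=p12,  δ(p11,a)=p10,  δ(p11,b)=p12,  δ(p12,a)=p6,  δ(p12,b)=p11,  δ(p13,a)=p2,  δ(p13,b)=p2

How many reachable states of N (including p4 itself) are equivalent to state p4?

2

Every state is reachable, so we keep all 13.
Start with accepting vs non-accepting: {p2,p3,p4,p5,p7,p8,p9,p10,p11} | {p1,p6,p12,p13}.
Split {p2,p3,p4,p5,p7,p8,p9,p10,p11} by δ(·,a) → {p3,p4,p5,p7,p8,p9,p10,p11} and {p2}.
Split {p3,p4,p5,p7,p8,p9,p10,p11} by δ(·,b) → {p3,p4,p7,p8,p10,p11} and {p5,p9}.
On input a, block {p1,p6,p12,p13} splits into {p1,p6,p13} and {p12}.
Refine {p3,p4,p7,p8,p10,p11} on symbol b: members go to different blocks, giving {p3,p8,p10,p11} and {p4,p7}.
No further refinement is possible. Final partition (6 blocks): {p3,p8,p10,p11} | {p1,p6,p13} | {p2} | {p5,p9} | {p12} | {p4,p7}.
The equivalence class containing p4 is {p4,p7}, of size 2.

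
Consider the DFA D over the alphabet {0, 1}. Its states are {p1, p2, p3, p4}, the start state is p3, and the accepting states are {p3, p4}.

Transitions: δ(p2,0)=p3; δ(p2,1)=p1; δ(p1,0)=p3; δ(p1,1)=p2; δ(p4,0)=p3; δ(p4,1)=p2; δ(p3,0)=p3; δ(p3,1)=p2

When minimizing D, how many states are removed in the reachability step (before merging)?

BFS from p3 reaches {p1, p2, p3}; the 1 state(s) p4 are never visited.

1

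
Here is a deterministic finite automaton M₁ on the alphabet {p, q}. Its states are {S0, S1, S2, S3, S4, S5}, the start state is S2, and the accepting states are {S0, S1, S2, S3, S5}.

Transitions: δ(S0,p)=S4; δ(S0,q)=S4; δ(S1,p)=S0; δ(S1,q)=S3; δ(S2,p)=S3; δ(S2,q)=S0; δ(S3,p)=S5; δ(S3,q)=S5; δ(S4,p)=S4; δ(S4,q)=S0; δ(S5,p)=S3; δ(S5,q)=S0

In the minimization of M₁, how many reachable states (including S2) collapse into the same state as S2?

States {S1} cannot be reached from the start state, so discard them.
P0 = {S0,S2,S3,S5} | {S4}.
On input p, block {S0,S2,S3,S5} splits into {S2,S3,S5} and {S0}.
On input q, block {S2,S3,S5} splits into {S2,S5} and {S3}.
Stable partition: {S2,S5} | {S4} | {S0} | {S3} — 4 equivalence classes.
State S2 belongs to the block {S2,S5}, which has 2 states.

2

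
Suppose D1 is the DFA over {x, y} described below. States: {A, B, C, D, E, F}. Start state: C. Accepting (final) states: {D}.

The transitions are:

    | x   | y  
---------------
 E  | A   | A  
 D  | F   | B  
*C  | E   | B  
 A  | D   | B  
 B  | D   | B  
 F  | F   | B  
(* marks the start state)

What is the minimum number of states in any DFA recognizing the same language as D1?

5

Initial partition by acceptance: {D} | {A,B,C,E,F}.
Split {A,B,C,E,F} by δ(·,x) → {C,E,F} and {A,B}.
On input x, block {C,E,F} splits into {C,F} and {E}.
On input x, block {C,F} splits into {C} and {F}.
The partition is now stable with 5 blocks: {D} | {C} | {A,B} | {E} | {F}.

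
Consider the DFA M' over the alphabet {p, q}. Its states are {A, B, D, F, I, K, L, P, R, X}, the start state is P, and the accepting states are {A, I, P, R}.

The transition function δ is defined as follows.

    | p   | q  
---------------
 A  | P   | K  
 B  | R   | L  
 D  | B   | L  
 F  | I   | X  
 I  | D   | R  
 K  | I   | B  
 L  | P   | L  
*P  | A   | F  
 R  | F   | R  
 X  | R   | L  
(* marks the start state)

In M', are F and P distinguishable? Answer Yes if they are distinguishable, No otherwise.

Yes

All states are reachable from the start state.
P0 = {A,I,P,R} | {B,D,F,K,L,X}.
On input p, block {A,I,P,R} splits into {A,P} and {I,R}.
Refine {B,D,F,K,L,X} on symbol p: members go to different blocks, giving {B,F,K,X} and {L} and {D}.
Split {B,F,K,X} by δ(·,q) → {B,X} and {F,K}.
Split {I,R} by δ(·,p) → {R} and {I}.
Stable partition: {A,P} | {B,X} | {R} | {L} | {D} | {F,K} | {I} — 7 equivalence classes.
F and P end up in different blocks, so they are distinguishable. For instance, the string 'ε' is accepted from only P.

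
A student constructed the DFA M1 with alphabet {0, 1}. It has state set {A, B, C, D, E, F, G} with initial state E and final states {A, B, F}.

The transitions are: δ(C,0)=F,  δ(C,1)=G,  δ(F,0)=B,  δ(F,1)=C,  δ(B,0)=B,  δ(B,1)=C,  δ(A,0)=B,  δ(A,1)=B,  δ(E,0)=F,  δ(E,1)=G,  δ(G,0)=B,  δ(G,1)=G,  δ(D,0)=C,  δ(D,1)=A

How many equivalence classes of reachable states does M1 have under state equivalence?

States {A,D} cannot be reached from the start state, so discard them.
Initial partition by acceptance: {B,F} | {C,E,G}.
The partition is now stable with 2 blocks: {B,F} | {C,E,G}.

2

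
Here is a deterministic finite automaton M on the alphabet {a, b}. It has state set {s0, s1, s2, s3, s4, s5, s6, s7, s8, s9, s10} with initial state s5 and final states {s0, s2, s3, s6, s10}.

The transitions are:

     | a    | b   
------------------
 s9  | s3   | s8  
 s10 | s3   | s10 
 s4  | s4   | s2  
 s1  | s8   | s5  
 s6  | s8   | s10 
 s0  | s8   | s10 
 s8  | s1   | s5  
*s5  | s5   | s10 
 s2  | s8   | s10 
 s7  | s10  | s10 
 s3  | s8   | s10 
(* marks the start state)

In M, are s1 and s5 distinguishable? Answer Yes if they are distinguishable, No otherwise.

States {s0,s2,s4,s6,s7,s9} cannot be reached from the start state, so discard them.
Initial partition by acceptance: {s3,s10} | {s1,s5,s8}.
Split {s3,s10} by δ(·,a) → {s3} and {s10}.
Split {s1,s5,s8} by δ(·,b) → {s1,s8} and {s5}.
Stable partition: {s3} | {s1,s8} | {s10} | {s5} — 4 equivalence classes.
s1 and s5 end up in different blocks, so they are distinguishable. For instance, the string 'b' is accepted from only s5.

Yes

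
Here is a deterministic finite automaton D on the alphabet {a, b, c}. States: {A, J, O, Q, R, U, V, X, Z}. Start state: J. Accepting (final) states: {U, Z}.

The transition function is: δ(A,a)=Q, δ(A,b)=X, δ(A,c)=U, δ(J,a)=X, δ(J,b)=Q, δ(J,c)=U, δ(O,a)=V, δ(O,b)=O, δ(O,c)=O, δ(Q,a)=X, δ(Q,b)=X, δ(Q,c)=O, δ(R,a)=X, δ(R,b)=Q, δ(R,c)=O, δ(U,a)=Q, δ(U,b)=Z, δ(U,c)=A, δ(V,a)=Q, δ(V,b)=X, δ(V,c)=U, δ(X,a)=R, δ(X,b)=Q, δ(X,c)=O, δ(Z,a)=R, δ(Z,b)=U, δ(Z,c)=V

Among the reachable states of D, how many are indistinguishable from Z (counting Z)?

2

Initial partition by acceptance: {U,Z} | {A,J,O,Q,R,V,X}.
Split {A,J,O,Q,R,V,X} by δ(·,c) → {O,Q,R,X} and {A,J,V}.
Refine {O,Q,R,X} on symbol a: members go to different blocks, giving {Q,R,X} and {O}.
The partition is now stable with 4 blocks: {U,Z} | {Q,R,X} | {A,J,V} | {O}.
The equivalence class containing Z is {U,Z}, of size 2.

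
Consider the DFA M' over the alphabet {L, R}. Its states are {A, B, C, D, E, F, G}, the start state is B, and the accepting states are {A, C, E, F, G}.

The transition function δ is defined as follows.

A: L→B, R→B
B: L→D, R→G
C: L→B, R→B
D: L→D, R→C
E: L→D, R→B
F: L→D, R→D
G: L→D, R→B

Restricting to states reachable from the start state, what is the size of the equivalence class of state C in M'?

2

First remove the unreachable states {A,E,F}; 4 states remain.
P0 = {C,G} | {B,D}.
Stable partition: {C,G} | {B,D} — 2 equivalence classes.
The equivalence class containing C is {C,G}, of size 2.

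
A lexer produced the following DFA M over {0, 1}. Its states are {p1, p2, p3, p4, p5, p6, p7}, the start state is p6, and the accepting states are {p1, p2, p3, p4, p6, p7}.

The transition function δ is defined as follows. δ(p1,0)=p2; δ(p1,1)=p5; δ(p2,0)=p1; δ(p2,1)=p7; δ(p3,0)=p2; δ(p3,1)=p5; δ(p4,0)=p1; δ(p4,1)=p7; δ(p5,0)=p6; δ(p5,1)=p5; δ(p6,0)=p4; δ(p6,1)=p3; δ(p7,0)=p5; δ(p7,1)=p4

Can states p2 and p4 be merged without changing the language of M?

Initial partition by acceptance: {p1,p2,p3,p4,p6,p7} | {p5}.
On input 0, block {p1,p2,p3,p4,p6,p7} splits into {p1,p2,p3,p4,p6} and {p7}.
On input 1, block {p1,p2,p3,p4,p6} splits into {p1,p3} and {p2,p4} and {p6}.
The partition is now stable with 5 blocks: {p1,p3} | {p5} | {p7} | {p2,p4} | {p6}.
p2 and p4 lie in the same block of the stable partition, so they are equivalent — no string distinguishes them.

Yes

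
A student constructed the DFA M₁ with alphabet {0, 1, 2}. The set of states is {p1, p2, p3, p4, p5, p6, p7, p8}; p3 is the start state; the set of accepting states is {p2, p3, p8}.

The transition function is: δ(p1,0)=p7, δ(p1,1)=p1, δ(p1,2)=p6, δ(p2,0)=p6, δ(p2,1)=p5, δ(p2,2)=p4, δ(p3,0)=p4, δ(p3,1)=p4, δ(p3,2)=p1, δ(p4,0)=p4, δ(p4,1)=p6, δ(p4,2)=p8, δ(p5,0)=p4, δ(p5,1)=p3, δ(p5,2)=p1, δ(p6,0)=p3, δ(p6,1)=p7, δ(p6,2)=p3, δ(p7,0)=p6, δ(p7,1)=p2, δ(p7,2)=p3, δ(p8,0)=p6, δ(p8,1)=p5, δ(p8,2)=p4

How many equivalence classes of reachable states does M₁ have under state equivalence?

7

P0 = {p2,p3,p8} | {p1,p4,p5,p6,p7}.
Refine {p1,p4,p5,p6,p7} on symbol 0: members go to different blocks, giving {p1,p4,p5,p7} and {p6}.
Refine {p2,p3,p8} on symbol 0: members go to different blocks, giving {p2,p8} and {p3}.
Refine {p1,p4,p5,p7} on symbol 0: members go to different blocks, giving {p1,p4,p5} and {p7}.
On input 0, block {p1,p4,p5} splits into {p4,p5} and {p1}.
Split {p4,p5} by δ(·,1) → {p4} and {p5}.
Stable partition: {p2,p8} | {p4} | {p6} | {p3} | {p7} | {p1} | {p5} — 7 equivalence classes.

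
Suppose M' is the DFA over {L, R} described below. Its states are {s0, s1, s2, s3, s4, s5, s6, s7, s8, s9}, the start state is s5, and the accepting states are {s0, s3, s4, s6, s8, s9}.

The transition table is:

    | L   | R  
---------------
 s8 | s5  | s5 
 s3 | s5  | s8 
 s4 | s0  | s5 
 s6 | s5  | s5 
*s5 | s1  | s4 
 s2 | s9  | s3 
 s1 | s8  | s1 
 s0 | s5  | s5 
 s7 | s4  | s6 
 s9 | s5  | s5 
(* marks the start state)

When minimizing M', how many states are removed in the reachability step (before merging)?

5

BFS from s5 reaches {s0, s1, s4, s5, s8}; the 5 state(s) s2, s3, s6, s7, s9 are never visited.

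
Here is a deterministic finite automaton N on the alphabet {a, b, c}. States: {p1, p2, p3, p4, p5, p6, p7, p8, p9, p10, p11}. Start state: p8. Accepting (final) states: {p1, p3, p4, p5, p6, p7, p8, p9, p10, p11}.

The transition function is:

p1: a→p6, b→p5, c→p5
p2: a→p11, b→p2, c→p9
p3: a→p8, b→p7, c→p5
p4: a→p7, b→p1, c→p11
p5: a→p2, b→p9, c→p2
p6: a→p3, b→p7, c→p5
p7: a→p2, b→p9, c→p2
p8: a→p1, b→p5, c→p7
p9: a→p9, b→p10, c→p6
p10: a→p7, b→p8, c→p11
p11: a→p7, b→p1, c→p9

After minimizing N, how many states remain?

First remove the unreachable states {p4}; 10 states remain.
Start with accepting vs non-accepting: {p1,p3,p5,p6,p7,p8,p9,p10,p11} | {p2}.
On input a, block {p1,p3,p5,p6,p7,p8,p9,p10,p11} splits into {p1,p3,p6,p8,p9,p10,p11} and {p5,p7}.
Refine {p1,p3,p6,p8,p9,p10,p11} on symbol a: members go to different blocks, giving {p1,p3,p6,p8,p9} and {p10,p11}.
Split {p1,p3,p6,p8,p9} by δ(·,b) → {p1,p3,p6,p8} and {p9}.
On input c, block {p10,p11} splits into {p10} and {p11}.
The partition is now stable with 6 blocks: {p1,p3,p6,p8} | {p2} | {p5,p7} | {p10} | {p9} | {p11}.

6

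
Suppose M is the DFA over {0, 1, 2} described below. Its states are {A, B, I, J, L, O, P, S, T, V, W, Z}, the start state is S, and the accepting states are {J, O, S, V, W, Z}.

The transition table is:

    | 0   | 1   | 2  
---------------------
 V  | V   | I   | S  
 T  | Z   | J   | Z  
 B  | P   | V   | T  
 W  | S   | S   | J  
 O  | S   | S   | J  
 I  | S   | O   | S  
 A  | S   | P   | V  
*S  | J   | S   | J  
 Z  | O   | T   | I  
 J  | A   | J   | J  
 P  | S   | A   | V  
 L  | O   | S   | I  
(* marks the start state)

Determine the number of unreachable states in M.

5

No path from S leads to B, L, T, W, Z; the other 7 states are all reachable.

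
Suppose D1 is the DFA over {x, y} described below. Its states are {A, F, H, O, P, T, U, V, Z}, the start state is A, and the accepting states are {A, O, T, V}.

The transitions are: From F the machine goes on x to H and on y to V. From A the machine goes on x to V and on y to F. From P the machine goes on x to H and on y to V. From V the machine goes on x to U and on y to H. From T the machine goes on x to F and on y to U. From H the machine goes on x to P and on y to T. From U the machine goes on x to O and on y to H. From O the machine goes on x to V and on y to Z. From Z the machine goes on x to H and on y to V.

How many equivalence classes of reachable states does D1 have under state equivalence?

All states are reachable from the start state.
P0 = {A,O,T,V} | {F,H,P,U,Z}.
Split {A,O,T,V} by δ(·,x) → {T,V} and {A,O}.
Refine {F,H,P,U,Z} on symbol x: members go to different blocks, giving {F,H,P,Z} and {U}.
Split {T,V} by δ(·,x) → {V} and {T}.
Split {F,H,P,Z} by δ(·,y) → {F,P,Z} and {H}.
Stable partition: {V} | {F,P,Z} | {A,O} | {U} | {T} | {H} — 6 equivalence classes.

6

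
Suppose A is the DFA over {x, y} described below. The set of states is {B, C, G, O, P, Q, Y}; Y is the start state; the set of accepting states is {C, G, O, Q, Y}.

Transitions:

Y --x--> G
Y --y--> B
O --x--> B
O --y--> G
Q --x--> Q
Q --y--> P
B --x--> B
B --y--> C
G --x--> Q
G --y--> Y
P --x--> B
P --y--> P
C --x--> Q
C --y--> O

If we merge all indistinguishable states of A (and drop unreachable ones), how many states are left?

7

All states are reachable from the start state.
Initial partition by acceptance: {C,G,O,Q,Y} | {B,P}.
On input x, block {C,G,O,Q,Y} splits into {C,G,Q,Y} and {O}.
Refine {C,G,Q,Y} on symbol y: members go to different blocks, giving {Q,Y} and {G} and {C}.
Split {Q,Y} by δ(·,x) → {Q} and {Y}.
Refine {B,P} on symbol y: members go to different blocks, giving {P} and {B}.
The partition is now stable with 7 blocks: {Q} | {P} | {O} | {G} | {C} | {Y} | {B}.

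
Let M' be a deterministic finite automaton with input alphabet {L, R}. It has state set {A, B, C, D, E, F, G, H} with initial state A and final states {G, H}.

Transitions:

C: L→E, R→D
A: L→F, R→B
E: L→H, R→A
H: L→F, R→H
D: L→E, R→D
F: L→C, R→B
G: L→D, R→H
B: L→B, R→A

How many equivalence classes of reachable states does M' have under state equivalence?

6

States {G} cannot be reached from the start state, so discard them.
Initial partition by acceptance: {H} | {A,B,C,D,E,F}.
Refine {A,B,C,D,E,F} on symbol L: members go to different blocks, giving {A,B,C,D,F} and {E}.
Refine {A,B,C,D,F} on symbol L: members go to different blocks, giving {A,B,F} and {C,D}.
Refine {A,B,F} on symbol L: members go to different blocks, giving {A,B} and {F}.
Refine {A,B} on symbol L: members go to different blocks, giving {A} and {B}.
The partition is now stable with 6 blocks: {H} | {A} | {E} | {C,D} | {F} | {B}.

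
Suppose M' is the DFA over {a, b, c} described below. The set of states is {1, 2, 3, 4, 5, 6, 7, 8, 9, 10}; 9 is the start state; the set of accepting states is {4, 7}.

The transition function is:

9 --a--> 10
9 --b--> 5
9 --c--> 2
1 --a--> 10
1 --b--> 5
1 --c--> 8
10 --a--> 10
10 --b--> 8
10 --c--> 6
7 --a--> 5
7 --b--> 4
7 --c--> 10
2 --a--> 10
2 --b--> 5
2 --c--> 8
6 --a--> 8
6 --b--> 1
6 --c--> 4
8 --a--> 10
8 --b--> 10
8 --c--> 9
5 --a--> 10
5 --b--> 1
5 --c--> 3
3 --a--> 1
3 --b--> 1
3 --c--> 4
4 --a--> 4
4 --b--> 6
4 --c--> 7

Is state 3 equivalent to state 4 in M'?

P0 = {4,7} | {1,2,3,5,6,8,9,10}.
Split {4,7} by δ(·,a) → {4} and {7}.
On input c, block {1,2,3,5,6,8,9,10} splits into {1,2,5,8,9,10} and {3,6}.
Split {1,2,5,8,9,10} by δ(·,c) → {1,2,8,9} and {5,10}.
No further refinement is possible. Final partition (5 blocks): {4} | {1,2,8,9} | {7} | {3,6} | {5,10}.
3 and 4 end up in different blocks, so they are distinguishable. For instance, the string 'ε' is accepted from only 4.

No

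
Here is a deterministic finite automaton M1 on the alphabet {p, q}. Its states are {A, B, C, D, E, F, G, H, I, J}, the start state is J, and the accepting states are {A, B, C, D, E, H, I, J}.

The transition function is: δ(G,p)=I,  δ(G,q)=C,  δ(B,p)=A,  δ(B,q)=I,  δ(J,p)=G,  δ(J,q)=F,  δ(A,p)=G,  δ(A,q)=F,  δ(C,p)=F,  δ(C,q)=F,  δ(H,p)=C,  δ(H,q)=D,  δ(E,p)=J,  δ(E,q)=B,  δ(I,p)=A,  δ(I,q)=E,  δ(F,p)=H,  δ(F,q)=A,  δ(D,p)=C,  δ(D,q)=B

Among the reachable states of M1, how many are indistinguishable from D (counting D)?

5

All states are reachable from the start state.
Initial partition by acceptance: {A,B,C,D,E,H,I,J} | {F,G}.
Split {A,B,C,D,E,H,I,J} by δ(·,p) → {B,D,E,H,I} and {A,C,J}.
No further refinement is possible. Final partition (3 blocks): {B,D,E,H,I} | {F,G} | {A,C,J}.
The equivalence class containing D is {B,D,E,H,I}, of size 5.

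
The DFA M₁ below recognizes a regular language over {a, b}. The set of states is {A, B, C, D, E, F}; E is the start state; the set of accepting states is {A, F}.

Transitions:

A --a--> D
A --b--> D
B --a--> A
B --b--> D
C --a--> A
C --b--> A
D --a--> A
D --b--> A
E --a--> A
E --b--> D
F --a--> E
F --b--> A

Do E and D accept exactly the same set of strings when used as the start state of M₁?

First remove the unreachable states {B,C,F}; 3 states remain.
Start with accepting vs non-accepting: {A} | {D,E}.
Split {D,E} by δ(·,b) → {D} and {E}.
No further refinement is possible. Final partition (3 blocks): {A} | {D} | {E}.
E and D end up in different blocks, so they are distinguishable. For instance, the string 'b' is accepted from only D.

No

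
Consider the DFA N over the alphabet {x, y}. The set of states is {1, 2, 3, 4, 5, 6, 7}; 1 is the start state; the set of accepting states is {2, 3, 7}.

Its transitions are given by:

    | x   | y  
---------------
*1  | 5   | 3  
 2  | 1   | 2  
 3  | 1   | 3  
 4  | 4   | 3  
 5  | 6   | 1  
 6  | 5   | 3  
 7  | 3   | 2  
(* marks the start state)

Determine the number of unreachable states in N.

Starting at 1 and following transitions, the reachable set is {1, 3, 5, 6}. That leaves 2, 4, 7 unreachable — 3 in total.

3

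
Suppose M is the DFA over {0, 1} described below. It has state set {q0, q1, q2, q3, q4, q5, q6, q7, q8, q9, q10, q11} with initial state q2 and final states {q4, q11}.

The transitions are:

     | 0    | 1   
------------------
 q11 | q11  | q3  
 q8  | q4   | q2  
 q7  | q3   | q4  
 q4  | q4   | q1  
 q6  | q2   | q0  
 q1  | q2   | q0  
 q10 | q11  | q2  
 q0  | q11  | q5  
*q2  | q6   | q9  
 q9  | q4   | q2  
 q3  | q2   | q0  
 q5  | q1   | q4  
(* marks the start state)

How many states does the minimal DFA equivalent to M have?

States {q7,q8,q10} cannot be reached from the start state, so discard them.
Start with accepting vs non-accepting: {q4,q11} | {q0,q1,q2,q3,q5,q6,q9}.
Split {q0,q1,q2,q3,q5,q6,q9} by δ(·,0) → {q1,q2,q3,q5,q6} and {q0,q9}.
Split {q1,q2,q3,q5,q6} by δ(·,1) → {q1,q2,q3,q6} and {q5}.
Refine {q0,q9} on symbol 1: members go to different blocks, giving {q0} and {q9}.
On input 1, block {q1,q2,q3,q6} splits into {q1,q3,q6} and {q2}.
Stable partition: {q4,q11} | {q1,q3,q6} | {q0} | {q5} | {q9} | {q2} — 6 equivalence classes.

6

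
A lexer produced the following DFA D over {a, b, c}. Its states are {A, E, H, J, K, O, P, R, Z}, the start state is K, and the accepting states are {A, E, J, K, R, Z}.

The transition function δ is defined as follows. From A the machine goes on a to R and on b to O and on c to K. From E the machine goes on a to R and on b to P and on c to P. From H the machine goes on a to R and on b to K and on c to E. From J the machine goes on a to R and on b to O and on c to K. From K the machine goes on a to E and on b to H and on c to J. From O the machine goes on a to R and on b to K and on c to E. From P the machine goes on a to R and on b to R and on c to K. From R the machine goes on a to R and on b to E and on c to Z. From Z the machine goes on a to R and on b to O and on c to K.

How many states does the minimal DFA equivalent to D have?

6

First remove the unreachable states {A}; 8 states remain.
Initial partition by acceptance: {E,J,K,R,Z} | {H,O,P}.
Refine {E,J,K,R,Z} on symbol b: members go to different blocks, giving {E,J,K,Z} and {R}.
Refine {E,J,K,Z} on symbol a: members go to different blocks, giving {E,J,Z} and {K}.
On input c, block {E,J,Z} splits into {J,Z} and {E}.
Split {H,O,P} by δ(·,b) → {H,O} and {P}.
The partition is now stable with 6 blocks: {J,Z} | {H,O} | {R} | {K} | {E} | {P}.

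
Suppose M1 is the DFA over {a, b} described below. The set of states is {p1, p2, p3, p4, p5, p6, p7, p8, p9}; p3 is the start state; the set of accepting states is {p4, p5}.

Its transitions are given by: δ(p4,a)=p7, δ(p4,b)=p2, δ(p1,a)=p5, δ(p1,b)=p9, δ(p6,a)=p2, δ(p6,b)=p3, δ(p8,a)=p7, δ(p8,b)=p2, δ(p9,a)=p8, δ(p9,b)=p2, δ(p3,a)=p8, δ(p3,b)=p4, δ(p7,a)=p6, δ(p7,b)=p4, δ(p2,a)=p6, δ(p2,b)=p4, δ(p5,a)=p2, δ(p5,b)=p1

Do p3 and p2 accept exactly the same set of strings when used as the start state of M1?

First remove the unreachable states {p1,p5,p9}; 6 states remain.
P0 = {p4} | {p2,p3,p6,p7,p8}.
Split {p2,p3,p6,p7,p8} by δ(·,b) → {p2,p3,p7} and {p6,p8}.
The partition is now stable with 3 blocks: {p4} | {p2,p3,p7} | {p6,p8}.
p3 and p2 lie in the same block of the stable partition, so they are equivalent — no string distinguishes them.

Yes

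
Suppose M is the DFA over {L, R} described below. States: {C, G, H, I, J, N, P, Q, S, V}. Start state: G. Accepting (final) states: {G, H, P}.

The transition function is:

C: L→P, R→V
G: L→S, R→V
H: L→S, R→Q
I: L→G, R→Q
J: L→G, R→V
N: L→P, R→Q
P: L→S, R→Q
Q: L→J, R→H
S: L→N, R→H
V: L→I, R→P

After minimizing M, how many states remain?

3

States {C} cannot be reached from the start state, so discard them.
P0 = {G,H,P} | {I,J,N,Q,S,V}.
Split {I,J,N,Q,S,V} by δ(·,L) → {I,J,N} and {Q,S,V}.
No further refinement is possible. Final partition (3 blocks): {G,H,P} | {I,J,N} | {Q,S,V}.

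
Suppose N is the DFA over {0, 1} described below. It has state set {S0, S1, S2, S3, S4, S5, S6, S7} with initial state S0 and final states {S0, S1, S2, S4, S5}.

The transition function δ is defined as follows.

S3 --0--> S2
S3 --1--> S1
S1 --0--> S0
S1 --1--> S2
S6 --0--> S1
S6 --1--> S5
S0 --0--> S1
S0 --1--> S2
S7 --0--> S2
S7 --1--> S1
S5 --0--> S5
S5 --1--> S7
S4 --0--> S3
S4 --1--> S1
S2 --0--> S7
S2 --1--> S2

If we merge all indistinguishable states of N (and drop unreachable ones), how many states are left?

3

First remove the unreachable states {S3,S4,S5,S6}; 4 states remain.
Initial partition by acceptance: {S0,S1,S2} | {S7}.
On input 0, block {S0,S1,S2} splits into {S0,S1} and {S2}.
The partition is now stable with 3 blocks: {S0,S1} | {S7} | {S2}.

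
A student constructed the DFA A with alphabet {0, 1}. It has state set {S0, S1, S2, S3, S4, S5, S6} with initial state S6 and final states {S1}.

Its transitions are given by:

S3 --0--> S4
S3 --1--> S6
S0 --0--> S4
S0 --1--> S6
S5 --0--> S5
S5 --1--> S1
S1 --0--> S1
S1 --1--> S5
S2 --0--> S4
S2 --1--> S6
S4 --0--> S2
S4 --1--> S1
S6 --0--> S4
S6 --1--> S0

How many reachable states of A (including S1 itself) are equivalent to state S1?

1

Reachable states from the start: {S0,S1,S2,S4,S5,S6}. Unreachable: {S3} — drop them.
P0 = {S1} | {S0,S2,S4,S5,S6}.
Refine {S0,S2,S4,S5,S6} on symbol 1: members go to different blocks, giving {S0,S2,S6} and {S4,S5}.
On input 0, block {S4,S5} splits into {S4} and {S5}.
No further refinement is possible. Final partition (4 blocks): {S1} | {S0,S2,S6} | {S4} | {S5}.
The equivalence class containing S1 is {S1}, of size 1.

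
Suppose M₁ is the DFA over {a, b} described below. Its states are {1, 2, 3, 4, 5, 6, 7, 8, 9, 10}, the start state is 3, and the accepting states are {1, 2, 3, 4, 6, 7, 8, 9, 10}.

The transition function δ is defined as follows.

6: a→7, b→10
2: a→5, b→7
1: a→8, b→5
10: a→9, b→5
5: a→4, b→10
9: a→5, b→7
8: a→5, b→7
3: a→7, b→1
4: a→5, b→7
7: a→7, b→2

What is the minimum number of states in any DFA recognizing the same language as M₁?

First remove the unreachable states {6}; 9 states remain.
P0 = {1,2,3,4,7,8,9,10} | {5}.
Split {1,2,3,4,7,8,9,10} by δ(·,a) → {1,3,7,10} and {2,4,8,9}.
Refine {1,3,7,10} on symbol a: members go to different blocks, giving {1,10} and {3,7}.
On input b, block {3,7} splits into {3} and {7}.
Stable partition: {1,10} | {5} | {2,4,8,9} | {3} | {7} — 5 equivalence classes.

5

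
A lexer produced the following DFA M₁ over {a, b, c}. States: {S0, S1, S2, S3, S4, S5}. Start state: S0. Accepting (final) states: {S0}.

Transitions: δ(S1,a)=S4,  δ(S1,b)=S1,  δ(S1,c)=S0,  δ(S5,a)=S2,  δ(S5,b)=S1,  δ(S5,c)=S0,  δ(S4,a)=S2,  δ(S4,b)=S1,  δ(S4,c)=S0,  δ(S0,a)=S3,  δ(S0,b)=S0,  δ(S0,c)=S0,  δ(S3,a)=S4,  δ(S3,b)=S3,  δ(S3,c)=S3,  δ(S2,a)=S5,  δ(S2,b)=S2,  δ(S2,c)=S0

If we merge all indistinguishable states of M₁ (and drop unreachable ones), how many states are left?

3

Every state is reachable, so we keep all 6.
Initial partition by acceptance: {S0} | {S1,S2,S3,S4,S5}.
Refine {S1,S2,S3,S4,S5} on symbol c: members go to different blocks, giving {S1,S2,S4,S5} and {S3}.
Stable partition: {S0} | {S1,S2,S4,S5} | {S3} — 3 equivalence classes.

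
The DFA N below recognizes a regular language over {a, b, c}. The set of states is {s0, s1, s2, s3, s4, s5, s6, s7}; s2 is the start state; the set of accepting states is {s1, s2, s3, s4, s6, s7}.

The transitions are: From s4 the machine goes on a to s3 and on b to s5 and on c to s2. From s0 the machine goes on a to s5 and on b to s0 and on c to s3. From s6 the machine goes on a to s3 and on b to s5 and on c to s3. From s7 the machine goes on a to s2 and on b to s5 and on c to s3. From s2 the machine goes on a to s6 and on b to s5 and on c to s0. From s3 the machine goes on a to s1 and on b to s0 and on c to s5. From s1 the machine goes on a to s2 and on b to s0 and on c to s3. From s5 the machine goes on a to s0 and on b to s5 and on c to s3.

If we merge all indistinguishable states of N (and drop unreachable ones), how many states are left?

States {s4,s7} cannot be reached from the start state, so discard them.
P0 = {s1,s2,s3,s6} | {s0,s5}.
Refine {s1,s2,s3,s6} on symbol c: members go to different blocks, giving {s1,s6} and {s2,s3}.
Stable partition: {s1,s6} | {s0,s5} | {s2,s3} — 3 equivalence classes.

3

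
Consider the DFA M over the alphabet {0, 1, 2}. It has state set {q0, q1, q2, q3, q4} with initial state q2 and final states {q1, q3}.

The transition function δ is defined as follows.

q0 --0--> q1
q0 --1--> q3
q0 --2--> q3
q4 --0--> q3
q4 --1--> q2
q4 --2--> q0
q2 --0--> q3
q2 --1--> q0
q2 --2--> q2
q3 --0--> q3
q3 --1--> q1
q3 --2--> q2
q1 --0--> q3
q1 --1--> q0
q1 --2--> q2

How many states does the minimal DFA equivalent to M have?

4

Reachable states from the start: {q0,q1,q2,q3}. Unreachable: {q4} — drop them.
Start with accepting vs non-accepting: {q1,q3} | {q0,q2}.
Split {q1,q3} by δ(·,1) → {q1} and {q3}.
Refine {q0,q2} on symbol 0: members go to different blocks, giving {q0} and {q2}.
Stable partition: {q1} | {q0} | {q3} | {q2} — 4 equivalence classes.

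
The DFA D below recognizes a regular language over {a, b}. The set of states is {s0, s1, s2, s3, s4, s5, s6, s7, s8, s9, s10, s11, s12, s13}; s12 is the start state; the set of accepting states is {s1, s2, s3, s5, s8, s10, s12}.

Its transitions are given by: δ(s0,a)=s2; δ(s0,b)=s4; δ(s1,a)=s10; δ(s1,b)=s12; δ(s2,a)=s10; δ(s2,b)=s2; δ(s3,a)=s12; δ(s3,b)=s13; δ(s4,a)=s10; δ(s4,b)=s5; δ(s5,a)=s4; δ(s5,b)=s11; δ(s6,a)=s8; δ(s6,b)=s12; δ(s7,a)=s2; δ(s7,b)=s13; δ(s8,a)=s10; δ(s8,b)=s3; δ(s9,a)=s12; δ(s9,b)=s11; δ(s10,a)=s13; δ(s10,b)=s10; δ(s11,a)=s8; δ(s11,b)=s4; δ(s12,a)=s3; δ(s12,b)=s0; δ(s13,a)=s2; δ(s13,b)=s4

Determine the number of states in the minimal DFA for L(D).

First remove the unreachable states {s1,s6,s7,s9}; 10 states remain.
Start with accepting vs non-accepting: {s2,s3,s5,s8,s10,s12} | {s0,s4,s11,s13}.
Split {s2,s3,s5,s8,s10,s12} by δ(·,a) → {s2,s3,s8,s12} and {s5,s10}.
Refine {s2,s3,s8,s12} on symbol a: members go to different blocks, giving {s2,s8} and {s3,s12}.
Refine {s2,s8} on symbol b: members go to different blocks, giving {s2} and {s8}.
On input a, block {s0,s4,s11,s13} splits into {s0,s13} and {s4} and {s11}.
On input a, block {s5,s10} splits into {s5} and {s10}.
No further refinement is possible. Final partition (8 blocks): {s2} | {s0,s13} | {s5} | {s3,s12} | {s8} | {s4} | {s11} | {s10}.

8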